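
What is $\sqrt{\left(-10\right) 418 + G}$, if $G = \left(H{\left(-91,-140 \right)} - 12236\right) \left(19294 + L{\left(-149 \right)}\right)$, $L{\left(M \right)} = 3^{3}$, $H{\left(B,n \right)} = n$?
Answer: $2 i \sqrt{59780219} \approx 15464.0 i$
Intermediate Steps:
$L{\left(M \right)} = 27$
$G = -239116696$ ($G = \left(-140 - 12236\right) \left(19294 + 27\right) = \left(-12376\right) 19321 = -239116696$)
$\sqrt{\left(-10\right) 418 + G} = \sqrt{\left(-10\right) 418 - 239116696} = \sqrt{-4180 - 239116696} = \sqrt{-239120876} = 2 i \sqrt{59780219}$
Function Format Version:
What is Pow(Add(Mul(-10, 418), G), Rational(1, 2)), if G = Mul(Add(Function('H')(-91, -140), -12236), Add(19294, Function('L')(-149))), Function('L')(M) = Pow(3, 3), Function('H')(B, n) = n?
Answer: Mul(2, I, Pow(59780219, Rational(1, 2))) ≈ Mul(15464., I)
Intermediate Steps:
Function('L')(M) = 27
G = -239116696 (G = Mul(Add(-140, -12236), Add(19294, 27)) = Mul(-12376, 19321) = -239116696)
Pow(Add(Mul(-10, 418), G), Rational(1, 2)) = Pow(Add(Mul(-10, 418), -239116696), Rational(1, 2)) = Pow(Add(-4180, -239116696), Rational(1, 2)) = Pow(-239120876, Rational(1, 2)) = Mul(2, I, Pow(59780219, Rational(1, 2)))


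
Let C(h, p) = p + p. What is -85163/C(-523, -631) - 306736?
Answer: -387015669/1262 ≈ -3.0667e+5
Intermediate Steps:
C(h, p) = 2*p
-85163/C(-523, -631) - 306736 = -85163/(2*(-631)) - 306736 = -85163/(-1262) - 306736 = -85163*(-1/1262) - 306736 = 85163/1262 - 306736 = -387015669/1262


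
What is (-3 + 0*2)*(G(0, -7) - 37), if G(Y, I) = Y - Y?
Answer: 111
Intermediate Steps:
G(Y, I) = 0
(-3 + 0*2)*(G(0, -7) - 37) = (-3 + 0*2)*(0 - 37) = (-3 + 0)*(-37) = -3*(-37) = 111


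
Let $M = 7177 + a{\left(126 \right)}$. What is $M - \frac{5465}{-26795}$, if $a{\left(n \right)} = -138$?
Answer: $\frac{37723094}{5359} \approx 7039.2$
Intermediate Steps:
$M = 7039$ ($M = 7177 - 138 = 7039$)
$M - \frac{5465}{-26795} = 7039 - \frac{5465}{-26795} = 7039 - 5465 \left(- \frac{1}{26795}\right) = 7039 - - \frac{1093}{5359} = 7039 + \frac{1093}{5359} = \frac{37723094}{5359}$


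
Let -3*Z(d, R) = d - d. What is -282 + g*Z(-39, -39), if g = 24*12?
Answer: -282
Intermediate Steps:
Z(d, R) = 0 (Z(d, R) = -(d - d)/3 = -⅓*0 = 0)
g = 288
-282 + g*Z(-39, -39) = -282 + 288*0 = -282 + 0 = -282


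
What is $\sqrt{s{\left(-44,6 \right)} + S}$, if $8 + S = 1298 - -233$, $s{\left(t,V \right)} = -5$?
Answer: $\sqrt{1518} \approx 38.962$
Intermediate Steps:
$S = 1523$ ($S = -8 + \left(1298 - -233\right) = -8 + \left(1298 + 233\right) = -8 + 1531 = 1523$)
$\sqrt{s{\left(-44,6 \right)} + S} = \sqrt{-5 + 1523} = \sqrt{1518}$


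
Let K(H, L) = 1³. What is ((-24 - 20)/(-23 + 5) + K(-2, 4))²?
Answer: 961/81 ≈ 11.864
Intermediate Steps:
K(H, L) = 1
((-24 - 20)/(-23 + 5) + K(-2, 4))² = ((-24 - 20)/(-23 + 5) + 1)² = (-44/(-18) + 1)² = (-44*(-1/18) + 1)² = (22/9 + 1)² = (31/9)² = 961/81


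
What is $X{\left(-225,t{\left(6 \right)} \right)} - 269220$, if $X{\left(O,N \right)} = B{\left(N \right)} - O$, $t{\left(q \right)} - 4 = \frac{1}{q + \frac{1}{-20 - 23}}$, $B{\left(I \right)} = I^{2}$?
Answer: $- \frac{17765703714}{66049} \approx -2.6898 \cdot 10^{5}$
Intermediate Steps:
$t{\left(q \right)} = 4 + \frac{1}{- \frac{1}{43} + q}$ ($t{\left(q \right)} = 4 + \frac{1}{q + \frac{1}{-20 - 23}} = 4 + \frac{1}{q + \frac{1}{-43}} = 4 + \frac{1}{q - \frac{1}{43}} = 4 + \frac{1}{- \frac{1}{43} + q}$)
$X{\left(O,N \right)} = N^{2} - O$
$X{\left(-225,t{\left(6 \right)} \right)} - 269220 = \left(\left(\frac{39 + 172 \cdot 6}{-1 + 43 \cdot 6}\right)^{2} - -225\right) - 269220 = \left(\left(\frac{39 + 1032}{-1 + 258}\right)^{2} + 225\right) - 269220 = \left(\left(\frac{1}{257} \cdot 1071\right)^{2} + 225\right) - 269220 = \left(\left(\frac{1071}{257}\right)^{2} + 225\right) - 269220 = \left(\frac{1147041}{66049} + 225\right) - 269220 = \frac{16008066}{66049} - 269220 = - \frac{17765703714}{66049}$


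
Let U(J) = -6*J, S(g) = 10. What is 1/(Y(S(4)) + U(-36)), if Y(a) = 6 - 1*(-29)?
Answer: 1/251 ≈ 0.0039841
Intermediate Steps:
Y(a) = 35 (Y(a) = 6 + 29 = 35)
1/(Y(S(4)) + U(-36)) = 1/(35 - 6*(-36)) = 1/(35 + 216) = 1/251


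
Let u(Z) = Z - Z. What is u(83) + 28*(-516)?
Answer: -14448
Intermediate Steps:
u(Z) = 0
u(83) + 28*(-516) = 0 + 28*(-516) = 0 - 14448 = -14448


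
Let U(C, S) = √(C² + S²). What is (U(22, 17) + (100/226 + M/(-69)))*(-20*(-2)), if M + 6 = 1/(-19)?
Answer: 136600/6441 + 40*√773 ≈ 1133.3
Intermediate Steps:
M = -115/19 (M = -6 + 1/(-19) = -6 - 1/19 = -115/19 ≈ -6.0526)
(U(22, 17) + (100/226 + M/(-69)))*(-20*(-2)) = (√(22² + 17²) + (100/226 - 115/19/(-69)))*(-20*(-2)) = (√(484 + 289) + (100*(1/226) - 115/19*(-1/69)))*40 = (√773 + (50/113 + 5/57))*40 = (√773 + 3415/6441)*40 = (3415/6441 + √773)*40 = 136600/6441 + 40*√773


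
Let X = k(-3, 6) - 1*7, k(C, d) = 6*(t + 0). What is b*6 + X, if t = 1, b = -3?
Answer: -19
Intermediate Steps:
k(C, d) = 6 (k(C, d) = 6*(1 + 0) = 6*1 = 6)
X = -1 (X = 6 - 1*7 = 6 - 7 = -1)
b*6 + X = -3*6 - 1 = -18 - 1 = -19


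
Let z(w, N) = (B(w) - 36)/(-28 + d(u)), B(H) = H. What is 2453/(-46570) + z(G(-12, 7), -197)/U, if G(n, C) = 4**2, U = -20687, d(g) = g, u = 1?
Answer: -1371052097/26011626930 ≈ -0.052709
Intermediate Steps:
G(n, C) = 16
z(w, N) = 4/3 - w/27 (z(w, N) = (w - 36)/(-28 + 1) = (-36 + w)/(-27) = (-36 + w)*(-1/27) = 4/3 - w/27)
2453/(-46570) + z(G(-12, 7), -197)/U = 2453/(-46570) + (4/3 - 1/27*16)/(-20687) = 2453*(-1/46570) + (4/3 - 16/27)*(-1/20687) = -2453/46570 + (20/27)*(-1/20687) = -2453/46570 - 20/558549 = -1371052097/26011626930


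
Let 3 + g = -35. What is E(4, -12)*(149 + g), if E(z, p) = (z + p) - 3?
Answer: -1221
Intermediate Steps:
g = -38 (g = -3 - 35 = -38)
E(z, p) = -3 + p + z (E(z, p) = (p + z) - 3 = -3 + p + z)
E(4, -12)*(149 + g) = (-3 - 12 + 4)*(149 - 38) = -11*111 = -1221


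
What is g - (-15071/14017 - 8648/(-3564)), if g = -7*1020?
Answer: -89189386073/12489147 ≈ -7141.4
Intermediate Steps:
g = -7140
g - (-15071/14017 - 8648/(-3564)) = -7140 - (-15071/14017 - 8648/(-3564)) = -7140 - (-15071*1/14017 - 8648*(-1/3564)) = -7140 - (-15071/14017 + 2162/891) = -7140 - 1*16876493/12489147 = -7140 - 16876493/12489147 = -89189386073/12489147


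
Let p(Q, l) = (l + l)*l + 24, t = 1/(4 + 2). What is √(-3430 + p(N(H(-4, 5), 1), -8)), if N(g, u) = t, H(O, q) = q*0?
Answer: I*√3278 ≈ 57.254*I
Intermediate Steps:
H(O, q) = 0
t = ⅙ (t = 1/6 = ⅙ ≈ 0.16667)
N(g, u) = ⅙
p(Q, l) = 24 + 2*l² (p(Q, l) = (2*l)*l + 24 = 2*l² + 24 = 24 + 2*l²)
√(-3430 + p(N(H(-4, 5), 1), -8)) = √(-3430 + (24 + 2*(-8)²)) = √(-3430 + (24 + 2*64)) = √(-3430 + (24 + 128)) = √(-3430 + 152) = √(-3278) = I*√3278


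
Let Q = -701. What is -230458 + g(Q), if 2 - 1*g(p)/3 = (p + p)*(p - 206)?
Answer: -4045294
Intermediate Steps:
g(p) = 6 - 6*p*(-206 + p) (g(p) = 6 - 3*(p + p)*(p - 206) = 6 - 3*2*p*(-206 + p) = 6 - 6*p*(-206 + p))
-230458 + g(Q) = -230458 + (6 - 6*(-701)**2 + 1236*(-701)) = -230458 + (6 - 6*491401 - 866436) = -230458 + (6 - 2948406 - 866436) = -230458 - 3814836 = -4045294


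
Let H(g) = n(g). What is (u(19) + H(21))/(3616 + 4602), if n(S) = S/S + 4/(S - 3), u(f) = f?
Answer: 13/5283 ≈ 0.0024607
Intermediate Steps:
n(S) = 1 + 4/(-3 + S)
H(g) = (1 + g)/(-3 + g)
(u(19) + H(21))/(3616 + 4602) = (19 + (1 + 21)/(-3 + 21))/(3616 + 4602) = (19 + 22/18)/8218 = (19 + (1/18)*22)*(1/8218) = (19 + 11/9)*(1/8218) = (182/9)*(1/8218) = 13/5283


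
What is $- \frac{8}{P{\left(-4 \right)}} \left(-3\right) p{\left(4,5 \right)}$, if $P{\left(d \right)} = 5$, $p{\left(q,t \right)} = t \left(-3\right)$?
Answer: $-72$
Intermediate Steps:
$p{\left(q,t \right)} = - 3 t$
$- \frac{8}{P{\left(-4 \right)}} \left(-3\right) p{\left(4,5 \right)} = - \frac{8}{5} \left(-3\right) \left(\left(-3\right) 5\right) = \left(-8\right) \frac{1}{5} \left(-3\right) \left(-15\right) = \left(- \frac{8}{5}\right) \left(-3\right) \left(-15\right) = \frac{24}{5} \left(-15\right) = -72$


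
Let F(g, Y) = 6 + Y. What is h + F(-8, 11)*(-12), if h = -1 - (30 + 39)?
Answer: -274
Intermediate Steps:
h = -70 (h = -1 - 1*69 = -1 - 69 = -70)
h + F(-8, 11)*(-12) = -70 + (6 + 11)*(-12) = -70 + 17*(-12) = -70 - 204 = -274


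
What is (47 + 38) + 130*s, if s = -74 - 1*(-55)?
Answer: -2385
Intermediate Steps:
s = -19 (s = -74 + 55 = -19)
(47 + 38) + 130*s = (47 + 38) + 130*(-19) = 85 - 2470 = -2385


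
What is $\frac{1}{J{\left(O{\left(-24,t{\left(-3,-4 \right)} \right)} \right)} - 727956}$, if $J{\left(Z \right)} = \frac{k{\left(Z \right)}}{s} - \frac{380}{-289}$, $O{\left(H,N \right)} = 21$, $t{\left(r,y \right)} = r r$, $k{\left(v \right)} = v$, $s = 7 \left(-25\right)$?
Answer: $- \frac{7225}{5259473467} \approx -1.3737 \cdot 10^{-6}$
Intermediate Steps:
$s = -175$
$t{\left(r,y \right)} = r^{2}$
$J{\left(Z \right)} = \frac{380}{289} - \frac{Z}{175}$ ($J{\left(Z \right)} = \frac{Z}{-175} - \frac{380}{-289} = Z \left(- \frac{1}{175}\right) - - \frac{380}{289} = - \frac{Z}{175} + \frac{380}{289} = \frac{380}{289} - \frac{Z}{175}$)
$\frac{1}{J{\left(O{\left(-24,t{\left(-3,-4 \right)} \right)} \right)} - 727956} = \frac{1}{\left(\frac{380}{289} - \frac{3}{25}\right) - 727956} = \frac{1}{\frac{8633}{7225} - 727956} = \frac{1}{- \frac{5259473467}{7225}} = - \frac{7225}{5259473467}$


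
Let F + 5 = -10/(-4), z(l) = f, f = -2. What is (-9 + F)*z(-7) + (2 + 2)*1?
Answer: 27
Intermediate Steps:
z(l) = -2
F = -5/2 (F = -5 - 10/(-4) = -5 - 10*(-¼) = -5 + 5/2 = -5/2 ≈ -2.5000)
(-9 + F)*z(-7) + (2 + 2)*1 = (-9 - 5/2)*(-2) + (2 + 2)*1 = -23/2*(-2) + 4*1 = 23 + 4 = 27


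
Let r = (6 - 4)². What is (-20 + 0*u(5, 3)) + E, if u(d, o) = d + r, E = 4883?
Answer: 4863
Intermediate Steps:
r = 4 (r = 2² = 4)
u(d, o) = 4 + d (u(d, o) = d + 4 = 4 + d)
(-20 + 0*u(5, 3)) + E = (-20 + 0*(4 + 5)) + 4883 = (-20 + 0*9) + 4883 = (-20 + 0) + 4883 = -20 + 4883 = 4863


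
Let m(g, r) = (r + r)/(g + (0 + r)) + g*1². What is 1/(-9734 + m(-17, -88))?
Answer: -105/1023679 ≈ -0.00010257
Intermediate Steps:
m(g, r) = g + 2*r/(g + r) (m(g, r) = (2*r)/(g + r) + g*1 = 2*r/(g + r) + g = g + 2*r/(g + r))
1/(-9734 + m(-17, -88)) = 1/(-9734 + ((-17)² + 2*(-88) - 17*(-88))/(-17 - 88)) = 1/(-9734 + (289 - 176 + 1496)/(-105)) = 1/(-9734 - 1/105*1609) = 1/(-9734 - 1609/105) = 1/(-1023679/105) = -105/1023679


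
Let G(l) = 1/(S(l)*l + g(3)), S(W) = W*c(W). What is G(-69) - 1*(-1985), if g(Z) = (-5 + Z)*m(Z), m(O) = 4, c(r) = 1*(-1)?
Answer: 9466464/4769 ≈ 1985.0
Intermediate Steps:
c(r) = -1
g(Z) = -20 + 4*Z (g(Z) = (-5 + Z)*4 = -20 + 4*Z)
S(W) = -W (S(W) = W*(-1) = -W)
G(l) = 1/(-8 - l**2) (G(l) = 1/((-l)*l + (-20 + 4*3)) = 1/(-l**2 + (-20 + 12)) = 1/(-l**2 - 8) = 1/(-8 - l**2))
G(-69) - 1*(-1985) = 1/(-8 - 1*(-69)**2) - 1*(-1985) = 1/(-8 - 1*4761) + 1985 = 1/(-8 - 4761) + 1985 = 1/(-4769) + 1985 = -1/4769 + 1985 = 9466464/4769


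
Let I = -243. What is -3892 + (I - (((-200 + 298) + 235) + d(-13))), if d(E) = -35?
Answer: -4433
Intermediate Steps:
-3892 + (I - (((-200 + 298) + 235) + d(-13))) = -3892 + (-243 - (((-200 + 298) + 235) - 35)) = -3892 + (-243 - ((98 + 235) - 35)) = -3892 + (-243 - (333 - 35)) = -3892 + (-243 - 1*298) = -3892 + (-243 - 298) = -3892 - 541 = -4433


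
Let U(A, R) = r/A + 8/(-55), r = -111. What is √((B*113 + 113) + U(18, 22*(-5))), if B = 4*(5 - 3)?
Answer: √110063910/330 ≈ 31.791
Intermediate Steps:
B = 8 (B = 4*2 = 8)
U(A, R) = -8/55 - 111/A (U(A, R) = -111/A + 8/(-55) = -111/A + 8*(-1/55) = -111/A - 8/55 = -8/55 - 111/A)
√((B*113 + 113) + U(18, 22*(-5))) = √((8*113 + 113) + (-8/55 - 111/18)) = √((904 + 113) + (-8/55 - 111*1/18)) = √(1017 + (-8/55 - 37/6)) = √(1017 - 2083/330) = √(333527/330) = √110063910/330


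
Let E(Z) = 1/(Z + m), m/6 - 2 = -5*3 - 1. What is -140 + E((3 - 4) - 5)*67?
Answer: -12667/90 ≈ -140.74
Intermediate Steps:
m = -84 (m = 12 + 6*(-5*3 - 1) = 12 + 6*(-15 - 1) = 12 + 6*(-16) = 12 - 96 = -84)
E(Z) = 1/(-84 + Z) (E(Z) = 1/(Z - 84) = 1/(-84 + Z))
-140 + E((3 - 4) - 5)*67 = -140 + 67/(-84 + ((3 - 4) - 5)) = -140 + 67/(-84 + (-1 - 5)) = -140 + 67/(-84 - 6) = -140 + 67/(-90) = -140 - 1/90*67 = -140 - 67/90 = -12667/90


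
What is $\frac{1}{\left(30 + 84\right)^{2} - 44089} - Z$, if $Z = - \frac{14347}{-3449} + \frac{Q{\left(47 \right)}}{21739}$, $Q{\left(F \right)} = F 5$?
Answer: $- \frac{9722854460975}{2331285077423} \approx -4.1706$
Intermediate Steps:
$Q{\left(F \right)} = 5 F$
$Z = \frac{312699948}{74977811}$ ($Z = - \frac{14347}{-3449} + \frac{5 \cdot 47}{21739} = \left(-14347\right) \left(- \frac{1}{3449}\right) + 235 \cdot \frac{1}{21739} = \frac{14347}{3449} + \frac{235}{21739} = \frac{312699948}{74977811} \approx 4.1706$)
$\frac{1}{\left(30 + 84\right)^{2} - 44089} - Z = \frac{1}{\left(30 + 84\right)^{2} - 44089} - \frac{312699948}{74977811} = \frac{1}{114^{2} - 44089} - \frac{312699948}{74977811} = \frac{1}{12996 - 44089} - \frac{312699948}{74977811} = \frac{1}{-31093} - \frac{312699948}{74977811} = - \frac{1}{31093} - \frac{312699948}{74977811} = - \frac{9722854460975}{2331285077423}$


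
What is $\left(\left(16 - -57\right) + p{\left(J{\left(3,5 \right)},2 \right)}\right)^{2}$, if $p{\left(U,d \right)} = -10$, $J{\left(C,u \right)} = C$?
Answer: $3969$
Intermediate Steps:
$\left(\left(16 - -57\right) + p{\left(J{\left(3,5 \right)},2 \right)}\right)^{2} = \left(\left(16 - -57\right) - 10\right)^{2} = \left(\left(16 + 57\right) - 10\right)^{2} = \left(73 - 10\right)^{2} = 63^{2} = 3969$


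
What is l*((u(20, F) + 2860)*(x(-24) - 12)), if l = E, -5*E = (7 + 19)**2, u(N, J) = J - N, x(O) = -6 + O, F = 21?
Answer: 81229512/5 ≈ 1.6246e+7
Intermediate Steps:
E = -676/5 (E = -(7 + 19)**2/5 = -1/5*26**2 = -1/5*676 = -676/5 ≈ -135.20)
l = -676/5 ≈ -135.20
l*((u(20, F) + 2860)*(x(-24) - 12)) = -676*((21 - 1*20) + 2860)*((-6 - 24) - 12)/5 = -676*((21 - 20) + 2860)*(-30 - 12)/5 = -676*(1 + 2860)*(-42)/5 = -1934036*(-42)/5 = -676/5*(-120162) = 81229512/5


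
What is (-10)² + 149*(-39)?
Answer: -5711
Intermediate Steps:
(-10)² + 149*(-39) = 100 - 5811 = -5711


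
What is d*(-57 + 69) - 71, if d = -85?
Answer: -1091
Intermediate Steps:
d*(-57 + 69) - 71 = -85*(-57 + 69) - 71 = -85*12 - 71 = -1020 - 71 = -1091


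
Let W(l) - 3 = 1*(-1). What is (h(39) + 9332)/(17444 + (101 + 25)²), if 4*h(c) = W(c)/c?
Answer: 727897/2598960 ≈ 0.28007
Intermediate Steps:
W(l) = 2 (W(l) = 3 + 1*(-1) = 3 - 1 = 2)
h(c) = 1/(2*c) (h(c) = (2/c)/4 = 1/(2*c))
(h(39) + 9332)/(17444 + (101 + 25)²) = ((½)/39 + 9332)/(17444 + (101 + 25)²) = ((½)*(1/39) + 9332)/(17444 + 126²) = (1/78 + 9332)/(17444 + 15876) = (727897/78)/33320 = (727897/78)*(1/33320) = 727897/2598960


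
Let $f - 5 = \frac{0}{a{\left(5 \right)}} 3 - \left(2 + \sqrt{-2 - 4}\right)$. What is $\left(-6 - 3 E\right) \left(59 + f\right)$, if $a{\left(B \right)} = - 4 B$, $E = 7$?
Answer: $-1674 + 27 i \sqrt{6} \approx -1674.0 + 66.136 i$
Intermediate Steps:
$f = 3 - i \sqrt{6}$ ($f = 5 - \left(2 + \sqrt{-2 - 4} - \frac{0}{\left(-4\right) 5} \cdot 3\right) = 5 - \left(2 + \sqrt{-6} - \frac{0}{-20} \cdot 3\right) = 5 - \left(2 + i \sqrt{6} - 0 \left(- \frac{1}{20}\right) 3\right) = 5 + \left(0 \cdot 3 - \left(2 + i \sqrt{6}\right)\right) = 5 - \left(2 + i \sqrt{6}\right) = 3 - i \sqrt{6} \approx 3.0 - 2.4495 i$)
$\left(-6 - 3 E\right) \left(59 + f\right) = \left(-6 - 21\right) \left(59 + \left(3 - i \sqrt{6}\right)\right) = \left(-6 - 21\right) \left(62 - i \sqrt{6}\right) = - 27 \left(62 - i \sqrt{6}\right) = -1674 + 27 i \sqrt{6}$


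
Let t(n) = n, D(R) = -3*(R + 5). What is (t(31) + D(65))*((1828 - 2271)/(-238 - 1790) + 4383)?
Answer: -1591160893/2028 ≈ -7.8460e+5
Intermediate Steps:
D(R) = -15 - 3*R (D(R) = -3*(5 + R) = -15 - 3*R)
(t(31) + D(65))*((1828 - 2271)/(-238 - 1790) + 4383) = (31 + (-15 - 3*65))*((1828 - 2271)/(-238 - 1790) + 4383) = (31 + (-15 - 195))*(-443/(-2028) + 4383) = (31 - 210)*(-443*(-1/2028) + 4383) = -179*(443/2028 + 4383) = -179*8889167/2028 = -1591160893/2028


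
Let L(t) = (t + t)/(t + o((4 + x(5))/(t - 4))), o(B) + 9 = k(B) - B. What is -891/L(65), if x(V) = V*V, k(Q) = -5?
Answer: -1373031/3965 ≈ -346.29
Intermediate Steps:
x(V) = V²
o(B) = -14 - B (o(B) = -9 + (-5 - B) = -14 - B)
L(t) = 2*t/(-14 + t - 29/(-4 + t)) (L(t) = (t + t)/(t + (-14 - (4 + 5²)/(t - 4))) = (2*t)/(t + (-14 - (4 + 25)/(-4 + t))) = (2*t)/(t + (-14 - 29/(-4 + t))) = (2*t)/(-14 + t - 29/(-4 + t)) = 2*t/(-14 + t - 29/(-4 + t)))
-891/L(65) = -891*(27 + 65² - 18*65)/(130*(-4 + 65)) = -891/(2*65*61/(27 + 4225 - 1170)) = -891/(2*65*61/3082) = -891/(2*65*(1/3082)*61) = -891/3965/1541 = -891*1541/3965 = -1373031/3965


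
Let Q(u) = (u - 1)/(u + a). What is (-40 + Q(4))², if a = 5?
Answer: 14161/9 ≈ 1573.4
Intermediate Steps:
Q(u) = (-1 + u)/(5 + u) (Q(u) = (u - 1)/(u + 5) = (-1 + u)/(5 + u))
(-40 + Q(4))² = (-40 + (-1 + 4)/(5 + 4))² = (-40 + 3/9)² = (-40 + (⅑)*3)² = (-40 + ⅓)² = (-119/3)² = 14161/9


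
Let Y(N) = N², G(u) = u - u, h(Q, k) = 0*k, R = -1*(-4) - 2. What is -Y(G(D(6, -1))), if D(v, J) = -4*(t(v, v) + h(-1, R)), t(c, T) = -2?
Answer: 0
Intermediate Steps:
R = 2 (R = 4 - 2 = 2)
h(Q, k) = 0
D(v, J) = 8 (D(v, J) = -4*(-2 + 0) = -4*(-2) = 8)
G(u) = 0
-Y(G(D(6, -1))) = -1*0² = -1*0 = 0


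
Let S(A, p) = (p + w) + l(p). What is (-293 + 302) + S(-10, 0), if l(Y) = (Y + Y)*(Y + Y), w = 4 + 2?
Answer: 15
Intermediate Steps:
w = 6
l(Y) = 4*Y² (l(Y) = (2*Y)*(2*Y) = 4*Y²)
S(A, p) = 6 + p + 4*p² (S(A, p) = (p + 6) + 4*p² = (6 + p) + 4*p² = 6 + p + 4*p²)
(-293 + 302) + S(-10, 0) = (-293 + 302) + (6 + 0 + 4*0²) = 9 + (6 + 0 + 4*0) = 9 + (6 + 0 + 0) = 9 + 6 = 15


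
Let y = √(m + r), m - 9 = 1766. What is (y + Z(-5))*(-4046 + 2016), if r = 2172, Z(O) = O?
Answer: 10150 - 2030*√3947 ≈ -1.1739e+5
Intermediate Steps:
m = 1775 (m = 9 + 1766 = 1775)
y = √3947 (y = √(1775 + 2172) = √3947 ≈ 62.825)
(y + Z(-5))*(-4046 + 2016) = (√3947 - 5)*(-4046 + 2016) = (-5 + √3947)*(-2030) = 10150 - 2030*√3947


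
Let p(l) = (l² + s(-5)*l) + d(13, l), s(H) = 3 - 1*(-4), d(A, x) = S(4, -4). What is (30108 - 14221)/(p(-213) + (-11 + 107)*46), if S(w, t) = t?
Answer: 15887/48290 ≈ 0.32899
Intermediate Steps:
d(A, x) = -4
s(H) = 7 (s(H) = 3 + 4 = 7)
p(l) = -4 + l² + 7*l (p(l) = (l² + 7*l) - 4 = -4 + l² + 7*l)
(30108 - 14221)/(p(-213) + (-11 + 107)*46) = (30108 - 14221)/((-4 + (-213)² + 7*(-213)) + (-11 + 107)*46) = 15887/((-4 + 45369 - 1491) + 96*46) = 15887/(43874 + 4416) = 15887/48290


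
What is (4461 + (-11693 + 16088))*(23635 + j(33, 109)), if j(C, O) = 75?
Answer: 209975760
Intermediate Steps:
(4461 + (-11693 + 16088))*(23635 + j(33, 109)) = (4461 + (-11693 + 16088))*(23635 + 75) = (4461 + 4395)*23710 = 8856*23710 = 209975760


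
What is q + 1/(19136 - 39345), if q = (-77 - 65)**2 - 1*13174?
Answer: 141260909/20209 ≈ 6990.0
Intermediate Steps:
q = 6990 (q = (-142)**2 - 13174 = 20164 - 13174 = 6990)
q + 1/(19136 - 39345) = 6990 + 1/(19136 - 39345) = 6990 + 1/(-20209) = 6990 - 1/20209 = 141260909/20209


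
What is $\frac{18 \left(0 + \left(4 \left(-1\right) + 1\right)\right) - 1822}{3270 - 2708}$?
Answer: $- \frac{938}{281} \approx -3.3381$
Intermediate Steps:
$\frac{18 \left(0 + \left(4 \left(-1\right) + 1\right)\right) - 1822}{3270 - 2708} = \frac{18 \left(0 + \left(-4 + 1\right)\right) - 1822}{562} = \left(18 \left(0 - 3\right) - 1822\right) \frac{1}{562} = \left(18 \left(-3\right) - 1822\right) \frac{1}{562} = \left(-54 - 1822\right) \frac{1}{562} = \left(-1876\right) \frac{1}{562} = - \frac{938}{281}$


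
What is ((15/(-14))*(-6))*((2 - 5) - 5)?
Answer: -360/7 ≈ -51.429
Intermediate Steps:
((15/(-14))*(-6))*((2 - 5) - 5) = ((15*(-1/14))*(-6))*(-3 - 5) = -15/14*(-6)*(-8) = (45/7)*(-8) = -360/7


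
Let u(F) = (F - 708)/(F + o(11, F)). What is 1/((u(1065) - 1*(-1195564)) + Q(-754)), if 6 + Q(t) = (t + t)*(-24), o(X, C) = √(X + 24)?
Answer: 1397038912705/1720803149042019949 + 357*√35/1720803149042019949 ≈ 8.1185e-7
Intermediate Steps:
o(X, C) = √(24 + X)
u(F) = (-708 + F)/(F + √35) (u(F) = (F - 708)/(F + √(24 + 11)) = (-708 + F)/(F + √35))
Q(t) = -6 - 48*t (Q(t) = -6 + (t + t)*(-24) = -6 + (2*t)*(-24) = -6 - 48*t)
1/((u(1065) - 1*(-1195564)) + Q(-754)) = 1/(((-708 + 1065)/(1065 + √35) - 1*(-1195564)) + (-6 - 48*(-754))) = 1/((357/(1065 + √35) + 1195564) + (-6 + 36192)) = 1/((357/(1065 + √35) + 1195564) + 36186) = 1/((1195564 + 357/(1065 + √35)) + 36186) = 1/(1231750 + 357/(1065 + √35))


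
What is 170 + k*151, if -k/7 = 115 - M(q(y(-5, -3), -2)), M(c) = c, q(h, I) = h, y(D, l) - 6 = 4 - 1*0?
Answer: -110815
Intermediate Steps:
y(D, l) = 10 (y(D, l) = 6 + (4 - 1*0) = 6 + (4 + 0) = 6 + 4 = 10)
k = -735 (k = -7*(115 - 1*10) = -7*(115 - 10) = -7*105 = -735)
170 + k*151 = 170 - 735*151 = 170 - 110985 = -110815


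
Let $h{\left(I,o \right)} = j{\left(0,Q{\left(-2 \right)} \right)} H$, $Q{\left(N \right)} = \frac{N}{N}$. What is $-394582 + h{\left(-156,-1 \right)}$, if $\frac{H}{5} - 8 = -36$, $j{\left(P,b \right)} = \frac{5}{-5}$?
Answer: $-394442$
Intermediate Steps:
$Q{\left(N \right)} = 1$
$j{\left(P,b \right)} = -1$ ($j{\left(P,b \right)} = 5 \left(- \frac{1}{5}\right) = -1$)
$H = -140$ ($H = 40 + 5 \left(-36\right) = 40 - 180 = -140$)
$h{\left(I,o \right)} = 140$ ($h{\left(I,o \right)} = \left(-1\right) \left(-140\right) = 140$)
$-394582 + h{\left(-156,-1 \right)} = -394582 + 140 = -394442$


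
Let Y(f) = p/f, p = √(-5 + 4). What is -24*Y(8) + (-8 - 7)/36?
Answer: -5/12 - 3*I ≈ -0.41667 - 3.0*I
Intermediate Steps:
p = I (p = √(-1) = I ≈ 1.0*I)
Y(f) = I/f
-24*Y(8) + (-8 - 7)/36 = -24*I/8 + (-8 - 7)/36 = -24*I/8 - 15*1/36 = -3*I - 5/12 = -5/12 - 3*I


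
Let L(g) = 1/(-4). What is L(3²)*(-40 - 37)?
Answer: 77/4 ≈ 19.250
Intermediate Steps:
L(g) = -¼
L(3²)*(-40 - 37) = -(-40 - 37)/4 = -¼*(-77) = 77/4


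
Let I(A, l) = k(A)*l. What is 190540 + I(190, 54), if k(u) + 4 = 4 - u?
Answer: 180280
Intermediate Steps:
k(u) = -u (k(u) = -4 + (4 - u) = -u)
I(A, l) = -A*l (I(A, l) = (-A)*l = -A*l)
190540 + I(190, 54) = 190540 - 1*190*54 = 190540 - 10260 = 180280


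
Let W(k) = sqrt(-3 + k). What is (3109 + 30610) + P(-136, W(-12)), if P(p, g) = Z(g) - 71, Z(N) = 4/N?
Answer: 33648 - 4*I*sqrt(15)/15 ≈ 33648.0 - 1.0328*I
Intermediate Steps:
P(p, g) = -71 + 4/g (P(p, g) = 4/g - 71 = -71 + 4/g)
(3109 + 30610) + P(-136, W(-12)) = (3109 + 30610) + (-71 + 4/(sqrt(-3 - 12))) = 33719 + (-71 + 4/(sqrt(-15))) = 33719 + (-71 + 4/((I*sqrt(15)))) = 33719 + (-71 + 4*(-I*sqrt(15)/15)) = 33719 + (-71 - 4*I*sqrt(15)/15) = 33648 - 4*I*sqrt(15)/15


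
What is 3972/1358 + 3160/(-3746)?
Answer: 2646958/1271767 ≈ 2.0813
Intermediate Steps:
3972/1358 + 3160/(-3746) = 3972*(1/1358) + 3160*(-1/3746) = 1986/679 - 1580/1873 = 2646958/1271767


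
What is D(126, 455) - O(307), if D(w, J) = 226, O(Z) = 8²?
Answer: 162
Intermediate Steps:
O(Z) = 64
D(126, 455) - O(307) = 226 - 1*64 = 226 - 64 = 162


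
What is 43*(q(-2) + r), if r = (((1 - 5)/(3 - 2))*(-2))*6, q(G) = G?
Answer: 1978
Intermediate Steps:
r = 48 (r = (-4/1*(-2))*6 = (-4*1*(-2))*6 = -4*(-2)*6 = 8*6 = 48)
43*(q(-2) + r) = 43*(-2 + 48) = 43*46 = 1978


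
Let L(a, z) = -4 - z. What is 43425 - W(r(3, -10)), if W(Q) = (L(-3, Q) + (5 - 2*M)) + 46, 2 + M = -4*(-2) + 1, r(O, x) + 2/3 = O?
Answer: 130183/3 ≈ 43394.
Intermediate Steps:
r(O, x) = -⅔ + O
M = 7 (M = -2 + (-4*(-2) + 1) = -2 + (8 + 1) = -2 + 9 = 7)
W(Q) = 33 - Q (W(Q) = ((-4 - Q) + (5 - 2*7)) + 46 = ((-4 - Q) + (5 - 14)) + 46 = ((-4 - Q) - 9) + 46 = (-13 - Q) + 46 = 33 - Q)
43425 - W(r(3, -10)) = 43425 - (33 - (-⅔ + 3)) = 43425 - (33 - 1*7/3) = 43425 - (33 - 7/3) = 43425 - 1*92/3 = 43425 - 92/3 = 130183/3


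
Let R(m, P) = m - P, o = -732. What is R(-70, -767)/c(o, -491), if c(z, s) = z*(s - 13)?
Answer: 697/368928 ≈ 0.0018893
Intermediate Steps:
c(z, s) = z*(-13 + s)
R(-70, -767)/c(o, -491) = (-70 - 1*(-767))/((-732*(-13 - 491))) = (-70 + 767)/((-732*(-504))) = 697/368928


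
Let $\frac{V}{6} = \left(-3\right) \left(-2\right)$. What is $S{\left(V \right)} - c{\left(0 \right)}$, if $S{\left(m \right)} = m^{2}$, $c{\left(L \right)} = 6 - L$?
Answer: $1290$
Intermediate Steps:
$V = 36$ ($V = 6 \left(\left(-3\right) \left(-2\right)\right) = 6 \cdot 6 = 36$)
$S{\left(V \right)} - c{\left(0 \right)} = 36^{2} - \left(6 - 0\right) = 1296 - \left(6 + 0\right) = 1296 - 6 = 1290$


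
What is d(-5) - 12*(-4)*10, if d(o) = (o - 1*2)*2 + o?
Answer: 461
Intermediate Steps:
d(o) = -4 + 3*o (d(o) = (o - 2)*2 + o = (-2 + o)*2 + o = (-4 + 2*o) + o = -4 + 3*o)
d(-5) - 12*(-4)*10 = (-4 + 3*(-5)) - 12*(-4)*10 = (-4 - 15) + 48*10 = -19 + 480 = 461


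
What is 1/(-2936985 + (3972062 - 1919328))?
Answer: -1/884251 ≈ -1.1309e-6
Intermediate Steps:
1/(-2936985 + (3972062 - 1919328)) = 1/(-2936985 + 2052734) = 1/(-884251) = -1/884251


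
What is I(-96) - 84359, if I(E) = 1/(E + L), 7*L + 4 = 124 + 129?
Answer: -35683864/423 ≈ -84359.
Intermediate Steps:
L = 249/7 (L = -4/7 + (124 + 129)/7 = -4/7 + (1/7)*253 = -4/7 + 253/7 = 249/7 ≈ 35.571)
I(E) = 1/(249/7 + E) (I(E) = 1/(E + 249/7) = 1/(249/7 + E))
I(-96) - 84359 = 7/(249 + 7*(-96)) - 84359 = 7/(249 - 672) - 84359 = 7/(-423) - 84359 = 7*(-1/423) - 84359 = -7/423 - 84359 = -35683864/423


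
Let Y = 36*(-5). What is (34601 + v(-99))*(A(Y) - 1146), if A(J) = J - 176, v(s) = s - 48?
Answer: -51749908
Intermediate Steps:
Y = -180
v(s) = -48 + s
A(J) = -176 + J
(34601 + v(-99))*(A(Y) - 1146) = (34601 + (-48 - 99))*((-176 - 180) - 1146) = (34601 - 147)*(-356 - 1146) = 34454*(-1502) = -51749908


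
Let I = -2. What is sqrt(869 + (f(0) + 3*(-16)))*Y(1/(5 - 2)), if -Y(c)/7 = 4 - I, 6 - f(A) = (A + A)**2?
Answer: -42*sqrt(827) ≈ -1207.8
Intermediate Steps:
f(A) = 6 - 4*A**2 (f(A) = 6 - (A + A)**2 = 6 - (2*A)**2 = 6 - 4*A**2)
Y(c) = -42 (Y(c) = -7*(4 - 1*(-2)) = -7*(4 + 2) = -7*6 = -42)
sqrt(869 + (f(0) + 3*(-16)))*Y(1/(5 - 2)) = sqrt(869 + ((6 - 4*0**2) + 3*(-16)))*(-42) = sqrt(869 + ((6 - 4*0) - 48))*(-42) = sqrt(869 + ((6 + 0) - 48))*(-42) = sqrt(869 + (6 - 48))*(-42) = sqrt(869 - 42)*(-42) = sqrt(827)*(-42) = -42*sqrt(827)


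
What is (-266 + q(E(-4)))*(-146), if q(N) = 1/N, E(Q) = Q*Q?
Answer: 310615/8 ≈ 38827.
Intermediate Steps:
E(Q) = Q**2
(-266 + q(E(-4)))*(-146) = (-266 + 1/((-4)**2))*(-146) = (-266 + 1/16)*(-146) = -4255/16*(-146) = 310615/8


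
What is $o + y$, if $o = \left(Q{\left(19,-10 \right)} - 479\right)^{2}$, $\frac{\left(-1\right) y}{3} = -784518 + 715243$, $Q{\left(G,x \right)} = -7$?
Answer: $444021$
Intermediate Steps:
$y = 207825$ ($y = - 3 \left(-784518 + 715243\right) = \left(-3\right) \left(-69275\right) = 207825$)
$o = 236196$ ($o = \left(-7 - 479\right)^{2} = \left(-486\right)^{2} = 236196$)
$o + y = 236196 + 207825 = 444021$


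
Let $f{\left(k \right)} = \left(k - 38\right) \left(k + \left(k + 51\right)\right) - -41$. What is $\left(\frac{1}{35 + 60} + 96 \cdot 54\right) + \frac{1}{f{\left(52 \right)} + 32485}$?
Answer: $\frac{17087120871}{3296120} \approx 5184.0$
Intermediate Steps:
$f{\left(k \right)} = 41 + \left(-38 + k\right) \left(51 + 2 k\right)$ ($f{\left(k \right)} = \left(-38 + k\right) \left(k + \left(51 + k\right)\right) + 41 = \left(-38 + k\right) \left(51 + 2 k\right) + 41 = 41 + \left(-38 + k\right) \left(51 + 2 k\right)$)
$\left(\frac{1}{35 + 60} + 96 \cdot 54\right) + \frac{1}{f{\left(52 \right)} + 32485} = \left(\frac{1}{35 + 60} + 96 \cdot 54\right) + \frac{1}{\left(-1897 - 1300 + 2 \cdot 52^{2}\right) + 32485} = \left(\frac{1}{95} + 5184\right) + \frac{1}{\left(-1897 - 1300 + 2 \cdot 2704\right) + 32485} = \left(\frac{1}{95} + 5184\right) + \frac{1}{\left(-1897 - 1300 + 5408\right) + 32485} = \frac{492481}{95} + \frac{1}{2211 + 32485} = \frac{492481}{95} + \frac{1}{34696} = \frac{17087120871}{3296120}$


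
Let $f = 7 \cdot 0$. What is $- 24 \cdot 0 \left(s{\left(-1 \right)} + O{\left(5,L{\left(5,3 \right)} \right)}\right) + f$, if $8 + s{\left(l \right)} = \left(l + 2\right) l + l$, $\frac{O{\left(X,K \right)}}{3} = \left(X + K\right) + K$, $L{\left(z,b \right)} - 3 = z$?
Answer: $0$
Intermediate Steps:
$L{\left(z,b \right)} = 3 + z$
$O{\left(X,K \right)} = 3 X + 6 K$ ($O{\left(X,K \right)} = 3 \left(\left(X + K\right) + K\right) = 3 \left(\left(K + X\right) + K\right) = 3 \left(X + 2 K\right) = 3 X + 6 K$)
$s{\left(l \right)} = -8 + l + l \left(2 + l\right)$ ($s{\left(l \right)} = -8 + \left(\left(l + 2\right) l + l\right) = -8 + \left(\left(2 + l\right) l + l\right) = -8 + \left(l \left(2 + l\right) + l\right) = -8 + \left(l + l \left(2 + l\right)\right) = -8 + l + l \left(2 + l\right)$)
$f = 0$
$- 24 \cdot 0 \left(s{\left(-1 \right)} + O{\left(5,L{\left(5,3 \right)} \right)}\right) + f = - 24 \cdot 0 \left(\left(-8 + \left(-1\right)^{2} + 3 \left(-1\right)\right) + \left(3 \cdot 5 + 6 \left(3 + 5\right)\right)\right) + 0 = - 24 \cdot 0 \left(\left(-8 + 1 - 3\right) + \left(15 + 6 \cdot 8\right)\right) + 0 = - 24 \cdot 0 \left(-10 + \left(15 + 48\right)\right) + 0 = - 24 \cdot 0 \left(-10 + 63\right) + 0 = - 24 \cdot 0 \cdot 53 + 0 = \left(-24\right) 0 + 0 = 0 + 0 = 0$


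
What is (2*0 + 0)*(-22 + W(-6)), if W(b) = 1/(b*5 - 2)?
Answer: 0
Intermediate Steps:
W(b) = 1/(-2 + 5*b) (W(b) = 1/(5*b - 2) = 1/(-2 + 5*b))
(2*0 + 0)*(-22 + W(-6)) = (2*0 + 0)*(-22 + 1/(-2 + 5*(-6))) = (0 + 0)*(-22 + 1/(-2 - 30)) = 0*(-22 + 1/(-32)) = 0*(-22 - 1/32) = 0*(-705/32) = 0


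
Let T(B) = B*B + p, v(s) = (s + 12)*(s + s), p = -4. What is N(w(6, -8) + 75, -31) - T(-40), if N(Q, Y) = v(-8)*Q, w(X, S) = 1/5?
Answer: -32044/5 ≈ -6408.8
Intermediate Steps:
v(s) = 2*s*(12 + s) (v(s) = (12 + s)*(2*s) = 2*s*(12 + s))
w(X, S) = ⅕
N(Q, Y) = -64*Q (N(Q, Y) = (2*(-8)*(12 - 8))*Q = (2*(-8)*4)*Q = -64*Q)
T(B) = -4 + B² (T(B) = B*B - 4 = B² - 4 = -4 + B²)
N(w(6, -8) + 75, -31) - T(-40) = -64*(⅕ + 75) - (-4 + (-40)²) = -64*376/5 - (-4 + 1600) = -24064/5 - 1*1596 = -24064/5 - 1596 = -32044/5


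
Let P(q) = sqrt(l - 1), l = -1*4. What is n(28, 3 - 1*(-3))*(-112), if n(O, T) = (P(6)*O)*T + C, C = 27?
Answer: -3024 - 18816*I*sqrt(5) ≈ -3024.0 - 42074.0*I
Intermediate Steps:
l = -4
P(q) = I*sqrt(5) (P(q) = sqrt(-4 - 1) = sqrt(-5) = I*sqrt(5))
n(O, T) = 27 + I*O*T*sqrt(5) (n(O, T) = ((I*sqrt(5))*O)*T + 27 = (I*O*sqrt(5))*T + 27 = I*O*T*sqrt(5) + 27 = 27 + I*O*T*sqrt(5))
n(28, 3 - 1*(-3))*(-112) = (27 + I*28*(3 - 1*(-3))*sqrt(5))*(-112) = (27 + I*28*(3 + 3)*sqrt(5))*(-112) = (27 + I*28*6*sqrt(5))*(-112) = (27 + 168*I*sqrt(5))*(-112) = -3024 - 18816*I*sqrt(5)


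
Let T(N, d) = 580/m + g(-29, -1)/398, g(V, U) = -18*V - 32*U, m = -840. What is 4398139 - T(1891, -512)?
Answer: 36759639899/8358 ≈ 4.3981e+6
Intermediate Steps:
g(V, U) = -32*U - 18*V
T(N, d) = 5863/8358 (T(N, d) = 580/(-840) + (-32*(-1) - 18*(-29))/398 = 580*(-1/840) + (32 + 522)*(1/398) = -29/42 + 554*(1/398) = -29/42 + 277/199 = 5863/8358)
4398139 - T(1891, -512) = 4398139 - 1*5863/8358 = 4398139 - 5863/8358 = 36759639899/8358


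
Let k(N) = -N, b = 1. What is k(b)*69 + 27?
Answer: -42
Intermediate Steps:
k(b)*69 + 27 = -1*1*69 + 27 = -1*69 + 27 = -69 + 27 = -42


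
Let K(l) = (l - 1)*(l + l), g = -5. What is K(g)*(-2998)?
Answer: -179880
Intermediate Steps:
K(l) = 2*l*(-1 + l) (K(l) = (-1 + l)*(2*l) = 2*l*(-1 + l))
K(g)*(-2998) = (2*(-5)*(-1 - 5))*(-2998) = (2*(-5)*(-6))*(-2998) = 60*(-2998) = -179880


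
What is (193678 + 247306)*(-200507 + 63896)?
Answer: -60243265224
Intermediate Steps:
(193678 + 247306)*(-200507 + 63896) = 440984*(-136611) = -60243265224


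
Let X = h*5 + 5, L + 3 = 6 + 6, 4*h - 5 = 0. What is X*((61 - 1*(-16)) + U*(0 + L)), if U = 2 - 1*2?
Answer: 3465/4 ≈ 866.25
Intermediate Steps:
h = 5/4 (h = 5/4 + (1/4)*0 = 5/4 + 0 = 5/4 ≈ 1.2500)
U = 0 (U = 2 - 2 = 0)
L = 9 (L = -3 + (6 + 6) = -3 + 12 = 9)
X = 45/4 (X = (5/4)*5 + 5 = 25/4 + 5 = 45/4 ≈ 11.250)
X*((61 - 1*(-16)) + U*(0 + L)) = 45*((61 - 1*(-16)) + 0*(0 + 9))/4 = 45*((61 + 16) + 0*9)/4 = 45*(77 + 0)/4 = (45/4)*77 = 3465/4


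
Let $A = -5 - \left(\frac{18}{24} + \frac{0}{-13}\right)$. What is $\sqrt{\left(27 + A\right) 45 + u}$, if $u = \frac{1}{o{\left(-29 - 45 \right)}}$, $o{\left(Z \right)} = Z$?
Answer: $\frac{\sqrt{5236351}}{74} \approx 30.923$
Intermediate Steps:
$A = - \frac{23}{4}$ ($A = -5 - \left(18 \cdot \frac{1}{24} + 0 \left(- \frac{1}{13}\right)\right) = -5 - \left(\frac{3}{4} + 0\right) = -5 - \frac{3}{4} = - \frac{23}{4} \approx -5.75$)
$u = - \frac{1}{74}$ ($u = \frac{1}{-29 - 45} = \frac{1}{-74} = - \frac{1}{74} \approx -0.013514$)
$\sqrt{\left(27 + A\right) 45 + u} = \sqrt{\left(27 - \frac{23}{4}\right) 45 - \frac{1}{74}} = \sqrt{\frac{85}{4} \cdot 45 - \frac{1}{74}} = \sqrt{\frac{3825}{4} - \frac{1}{74}} = \sqrt{\frac{141523}{148}} = \frac{\sqrt{5236351}}{74}$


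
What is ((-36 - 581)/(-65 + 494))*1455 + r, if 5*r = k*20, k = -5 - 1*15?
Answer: -310685/143 ≈ -2172.6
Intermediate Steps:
k = -20 (k = -5 - 15 = -20)
r = -80 (r = (-20*20)/5 = (1/5)*(-400) = -80)
((-36 - 581)/(-65 + 494))*1455 + r = ((-36 - 581)/(-65 + 494))*1455 - 80 = -617/429*1455 - 80 = -299245/143 - 80 = -310685/143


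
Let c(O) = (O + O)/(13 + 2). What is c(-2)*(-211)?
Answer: 844/15 ≈ 56.267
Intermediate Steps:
c(O) = 2*O/15 (c(O) = (2*O)/15 = (2*O)*(1/15) = 2*O/15)
c(-2)*(-211) = ((2/15)*(-2))*(-211) = -4/15*(-211) = 844/15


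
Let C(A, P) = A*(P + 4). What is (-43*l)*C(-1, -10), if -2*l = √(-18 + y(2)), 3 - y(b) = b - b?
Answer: 129*I*√15 ≈ 499.61*I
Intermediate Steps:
y(b) = 3 (y(b) = 3 - (b - b) = 3 - 1*0 = 3 + 0 = 3)
C(A, P) = A*(4 + P)
l = -I*√15/2 (l = -√(-18 + 3)/2 = -I*√15/2 ≈ -1.9365*I)
(-43*l)*C(-1, -10) = (-(-43)*I*√15/2)*(-(4 - 10)) = (43*I*√15/2)*(-1*(-6)) = (43*I*√15/2)*6 = 129*I*√15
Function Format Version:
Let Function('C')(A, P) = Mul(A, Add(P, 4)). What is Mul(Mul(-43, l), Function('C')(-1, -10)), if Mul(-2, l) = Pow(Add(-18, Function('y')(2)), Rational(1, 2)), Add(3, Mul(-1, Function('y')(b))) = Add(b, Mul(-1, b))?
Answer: Mul(129, I, Pow(15, Rational(1, 2))) ≈ Mul(499.61, I)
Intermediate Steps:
Function('y')(b) = 3 (Function('y')(b) = Add(3, Mul(-1, Add(b, Mul(-1, b)))) = Add(3, Mul(-1, 0)) = Add(3, 0) = 3)
Function('C')(A, P) = Mul(A, Add(4, P))
l = Mul(Rational(-1, 2), I, Pow(15, Rational(1, 2))) (l = Mul(Rational(-1, 2), Pow(Add(-18, 3), Rational(1, 2))) = Mul(Rational(-1, 2), Pow(-15, Rational(1, 2))) = Mul(Rational(-1, 2), Mul(I, Pow(15, Rational(1, 2)))) = Mul(Rational(-1, 2), I, Pow(15, Rational(1, 2))) ≈ Mul(-1.9365, I))
Mul(Mul(-43, l), Function('C')(-1, -10)) = Mul(Mul(-43, Mul(Rational(-1, 2), I, Pow(15, Rational(1, 2)))), Mul(-1, Add(4, -10))) = Mul(Mul(Rational(43, 2), I, Pow(15, Rational(1, 2))), Mul(-1, -6)) = Mul(Mul(Rational(43, 2), I, Pow(15, Rational(1, 2))), 6) = Mul(129, I, Pow(15, Rational(1, 2)))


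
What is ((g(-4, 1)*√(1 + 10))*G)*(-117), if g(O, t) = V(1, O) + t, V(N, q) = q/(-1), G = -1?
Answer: 585*√11 ≈ 1940.2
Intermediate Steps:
V(N, q) = -q (V(N, q) = q*(-1) = -q)
g(O, t) = t - O (g(O, t) = -O + t = t - O)
((g(-4, 1)*√(1 + 10))*G)*(-117) = (((1 - 1*(-4))*√(1 + 10))*(-1))*(-117) = (((1 + 4)*√11)*(-1))*(-117) = ((5*√11)*(-1))*(-117) = -5*√11*(-117) = 585*√11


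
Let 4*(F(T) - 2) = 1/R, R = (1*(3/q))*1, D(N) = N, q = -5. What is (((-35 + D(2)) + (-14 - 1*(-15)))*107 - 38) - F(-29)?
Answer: -41563/12 ≈ -3463.6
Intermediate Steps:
R = -⅗ (R = (1*(3/(-5)))*1 = (1*(3*(-⅕)))*1 = (1*(-⅗))*1 = -⅗*1 = -⅗ ≈ -0.60000)
F(T) = 19/12 (F(T) = 2 + 1/(4*(-⅗)) = 2 + (¼)*(-5/3) = 2 - 5/12 = 19/12)
(((-35 + D(2)) + (-14 - 1*(-15)))*107 - 38) - F(-29) = (((-35 + 2) + (-14 - 1*(-15)))*107 - 38) - 1*19/12 = ((-33 + (-14 + 15))*107 - 38) - 19/12 = ((-33 + 1)*107 - 38) - 19/12 = (-32*107 - 38) - 19/12 = (-3424 - 38) - 19/12 = -3462 - 19/12 = -41563/12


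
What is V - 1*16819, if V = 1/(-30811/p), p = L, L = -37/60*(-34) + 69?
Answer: -15546308969/924330 ≈ -16819.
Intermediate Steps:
L = 2699/30 (L = -37*1/60*(-34) + 69 = -37/60*(-34) + 69 = 629/30 + 69 = 2699/30 ≈ 89.967)
p = 2699/30 ≈ 89.967
V = -2699/924330 (V = 1/(-30811/2699/30) = 1/(-30811*30/2699) = 1/(-924330/2699) = -2699/924330 ≈ -0.0029200)
V - 1*16819 = -2699/924330 - 1*16819 = -2699/924330 - 16819 = -15546308969/924330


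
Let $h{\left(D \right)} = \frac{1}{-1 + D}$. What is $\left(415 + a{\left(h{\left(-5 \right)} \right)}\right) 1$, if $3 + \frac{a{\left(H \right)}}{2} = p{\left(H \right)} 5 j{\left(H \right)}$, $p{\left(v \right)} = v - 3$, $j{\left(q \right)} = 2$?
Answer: $\frac{1037}{3} \approx 345.67$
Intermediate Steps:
$p{\left(v \right)} = -3 + v$ ($p{\left(v \right)} = v - 3 = -3 + v$)
$a{\left(H \right)} = -66 + 20 H$ ($a{\left(H \right)} = -6 + 2 \left(-3 + H\right) 5 \cdot 2 = -6 + 2 \left(-15 + 5 H\right) 2 = -6 + 2 \left(-30 + 10 H\right) = -6 + \left(-60 + 20 H\right) = -66 + 20 H$)
$\left(415 + a{\left(h{\left(-5 \right)} \right)}\right) 1 = \left(415 - \left(66 - \frac{20}{-1 - 5}\right)\right) 1 = \left(415 - \left(66 - \frac{20}{-6}\right)\right) 1 = \left(415 + \left(-66 + 20 \left(- \frac{1}{6}\right)\right)\right) 1 = \left(415 - \frac{208}{3}\right) 1 = \frac{1037}{3} \cdot 1 = \frac{1037}{3}$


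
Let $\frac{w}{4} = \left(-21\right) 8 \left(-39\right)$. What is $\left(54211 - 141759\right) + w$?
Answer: $-61340$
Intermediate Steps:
$w = 26208$ ($w = 4 \left(-21\right) 8 \left(-39\right) = 4 \left(\left(-168\right) \left(-39\right)\right) = 4 \cdot 6552 = 26208$)
$\left(54211 - 141759\right) + w = \left(54211 - 141759\right) + 26208 = -87548 + 26208 = -61340$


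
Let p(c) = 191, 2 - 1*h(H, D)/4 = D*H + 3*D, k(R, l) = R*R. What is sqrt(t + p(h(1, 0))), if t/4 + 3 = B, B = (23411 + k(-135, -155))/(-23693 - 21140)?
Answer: sqrt(352322954979)/44833 ≈ 13.240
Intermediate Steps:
k(R, l) = R**2
h(H, D) = 8 - 12*D - 4*D*H (h(H, D) = 8 - 4*(D*H + 3*D) = 8 - 4*(3*D + D*H) = 8 + (-12*D - 4*D*H) = 8 - 12*D - 4*D*H)
B = -41636/44833 (B = (23411 + (-135)**2)/(-23693 - 21140) = (23411 + 18225)/(-44833) = 41636*(-1/44833) = -41636/44833 ≈ -0.92869)
t = -704540/44833 (t = -12 + 4*(-41636/44833) = -12 - 166544/44833 = -704540/44833 ≈ -15.715)
sqrt(t + p(h(1, 0))) = sqrt(-704540/44833 + 191) = sqrt(7858563/44833) = sqrt(352322954979)/44833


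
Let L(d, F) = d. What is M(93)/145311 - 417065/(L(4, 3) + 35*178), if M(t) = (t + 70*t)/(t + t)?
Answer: -10100651818/150978129 ≈ -66.901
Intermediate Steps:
M(t) = 71/2 (M(t) = (71*t)/((2*t)) = (71*t)*(1/(2*t)) = 71/2)
M(93)/145311 - 417065/(L(4, 3) + 35*178) = (71/2)/145311 - 417065/(4 + 35*178) = (71/2)*(1/145311) - 417065/(4 + 6230) = 71/290622 - 417065/6234 = -10100651818/150978129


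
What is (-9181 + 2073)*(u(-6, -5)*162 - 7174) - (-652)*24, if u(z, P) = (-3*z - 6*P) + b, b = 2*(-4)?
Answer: 4948600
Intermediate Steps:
b = -8
u(z, P) = -8 - 6*P - 3*z (u(z, P) = (-3*z - 6*P) - 8 = (-6*P - 3*z) - 8 = -8 - 6*P - 3*z)
(-9181 + 2073)*(u(-6, -5)*162 - 7174) - (-652)*24 = (-9181 + 2073)*((-8 - 6*(-5) - 3*(-6))*162 - 7174) - (-652)*24 = -7108*((-8 + 30 + 18)*162 - 7174) - 1*(-15648) = -7108*(40*162 - 7174) + 15648 = -7108*(6480 - 7174) + 15648 = -7108*(-694) + 15648 = 4932952 + 15648 = 4948600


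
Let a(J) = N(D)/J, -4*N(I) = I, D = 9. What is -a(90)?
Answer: 1/40 ≈ 0.025000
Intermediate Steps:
N(I) = -I/4
a(J) = -9/(4*J) (a(J) = (-1/4*9)/J = -9/(4*J))
-a(90) = -(-9)/(4*90) = -1*(-1/40) = 1/40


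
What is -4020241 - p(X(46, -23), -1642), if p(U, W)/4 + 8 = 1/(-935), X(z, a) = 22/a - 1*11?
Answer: -3758895411/935 ≈ -4.0202e+6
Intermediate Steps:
X(z, a) = -11 + 22/a (X(z, a) = 22/a - 11 = -11 + 22/a)
p(U, W) = -29924/935 (p(U, W) = -32 + 4/(-935) = -32 + 4*(-1/935) = -32 - 4/935 = -29924/935)
-4020241 - p(X(46, -23), -1642) = -4020241 - 1*(-29924/935) = -4020241 + 29924/935 = -3758895411/935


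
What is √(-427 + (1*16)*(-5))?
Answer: 13*I*√3 ≈ 22.517*I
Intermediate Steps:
√(-427 + (1*16)*(-5)) = √(-427 + 16*(-5)) = √(-427 - 80) = √(-507) = 13*I*√3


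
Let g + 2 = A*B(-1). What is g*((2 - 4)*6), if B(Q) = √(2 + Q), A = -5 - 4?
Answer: 132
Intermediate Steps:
A = -9
g = -11 (g = -2 - 9*√(2 - 1) = -2 - 9*√1 = -2 - 9*1 = -2 - 9 = -11)
g*((2 - 4)*6) = -11*(2 - 4)*6 = -(-22)*6 = -11*(-12) = 132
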